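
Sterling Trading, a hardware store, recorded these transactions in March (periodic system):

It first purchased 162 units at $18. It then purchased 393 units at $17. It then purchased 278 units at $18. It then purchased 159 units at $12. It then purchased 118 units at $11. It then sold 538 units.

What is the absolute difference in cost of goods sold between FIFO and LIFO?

$1,404

FIFO COGS: 162 @ $18 + 376 @ $17 = $9,308
LIFO COGS: 118 @ $11 + 159 @ $12 + 261 @ $18 = $7,904
Difference = |$9,308 − $7,904| = $1,404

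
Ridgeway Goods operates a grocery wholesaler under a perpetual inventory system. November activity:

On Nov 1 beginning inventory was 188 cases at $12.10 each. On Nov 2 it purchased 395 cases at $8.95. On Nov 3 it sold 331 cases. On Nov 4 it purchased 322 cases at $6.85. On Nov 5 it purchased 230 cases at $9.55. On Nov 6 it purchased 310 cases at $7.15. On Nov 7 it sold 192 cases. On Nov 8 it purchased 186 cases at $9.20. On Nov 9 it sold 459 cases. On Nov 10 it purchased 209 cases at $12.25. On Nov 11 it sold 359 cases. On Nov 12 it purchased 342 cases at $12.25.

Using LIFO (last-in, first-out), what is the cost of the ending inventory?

Nov 3, 331 sold [LIFO — newest first]: 331 @ $8.95 = $2,962.45
Nov 7, 192 sold [LIFO — newest first]: 192 @ $7.15 = $1,372.80
Nov 9, 459 sold [LIFO — newest first]: 186 @ $9.20 + 118 @ $7.15 + 155 @ $9.55 = $4,035.15
Nov 11, 359 sold [LIFO — newest first]: 209 @ $12.25 + 75 @ $9.55 + 75 @ $6.85 = $3,790.25
Total COGS = $2,962.45 + $1,372.80 + $4,035.15 + $3,790.25 = $12,160.65
Ending inventory: 188 @ $12.10 + 64 @ $8.95 + 247 @ $6.85 + 342 @ $12.25 = $8,729.05

Ending inventory = $8,729.05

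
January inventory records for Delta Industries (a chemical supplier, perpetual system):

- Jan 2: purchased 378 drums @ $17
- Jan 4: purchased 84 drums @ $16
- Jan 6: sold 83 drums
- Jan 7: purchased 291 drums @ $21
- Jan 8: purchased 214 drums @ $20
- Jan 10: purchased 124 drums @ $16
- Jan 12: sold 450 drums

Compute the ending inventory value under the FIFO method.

Jan 6, 83 sold [FIFO — oldest first]: 83 @ $17 = $1,411
Jan 12, 450 sold [FIFO — oldest first]: 295 @ $17 + 84 @ $16 + 71 @ $21 = $7,850
Total COGS = $1,411 + $7,850 = $9,261
Ending inventory: 220 @ $21 + 214 @ $20 + 124 @ $16 = $10,884

Ending inventory = $10,884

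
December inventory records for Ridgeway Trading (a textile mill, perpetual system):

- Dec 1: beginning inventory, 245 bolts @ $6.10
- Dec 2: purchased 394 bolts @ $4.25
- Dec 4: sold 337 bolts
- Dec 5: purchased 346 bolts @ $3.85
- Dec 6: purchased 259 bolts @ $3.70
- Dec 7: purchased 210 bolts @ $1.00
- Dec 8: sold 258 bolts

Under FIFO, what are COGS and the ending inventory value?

COGS = $2,982.00; ending inventory = $2,687.40

Dec 4, 337 sold [FIFO — oldest first]: 245 @ $6.10 + 92 @ $4.25 = $1,885.50
Dec 8, 258 sold [FIFO — oldest first]: 258 @ $4.25 = $1,096.50
Total COGS = $1,885.50 + $1,096.50 = $2,982.00
Ending inventory: 44 @ $4.25 + 346 @ $3.85 + 259 @ $3.70 + 210 @ $1.00 = $2,687.40
Check: goods available $5,669.40 = COGS $2,982.00 + ending $2,687.40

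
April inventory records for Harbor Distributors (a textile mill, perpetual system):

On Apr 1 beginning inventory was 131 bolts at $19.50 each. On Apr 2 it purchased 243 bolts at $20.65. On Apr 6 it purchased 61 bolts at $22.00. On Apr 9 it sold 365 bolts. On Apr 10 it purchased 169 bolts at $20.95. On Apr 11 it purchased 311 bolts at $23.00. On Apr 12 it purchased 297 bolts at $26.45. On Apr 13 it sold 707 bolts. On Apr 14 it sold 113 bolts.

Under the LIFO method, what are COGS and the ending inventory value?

Apr 9, 365 sold [LIFO — newest first]: 61 @ $22.00 + 243 @ $20.65 + 61 @ $19.50 = $7,549.45
Apr 13, 707 sold [LIFO — newest first]: 297 @ $26.45 + 311 @ $23.00 + 99 @ $20.95 = $17,082.70
Apr 14, 113 sold [LIFO — newest first]: 70 @ $20.95 + 43 @ $19.50 = $2,305.00
Total COGS = $7,549.45 + $17,082.70 + $2,305.00 = $26,937.15
Ending inventory: 27 @ $19.50 = $526.50

COGS = $26,937.15; ending inventory = $526.50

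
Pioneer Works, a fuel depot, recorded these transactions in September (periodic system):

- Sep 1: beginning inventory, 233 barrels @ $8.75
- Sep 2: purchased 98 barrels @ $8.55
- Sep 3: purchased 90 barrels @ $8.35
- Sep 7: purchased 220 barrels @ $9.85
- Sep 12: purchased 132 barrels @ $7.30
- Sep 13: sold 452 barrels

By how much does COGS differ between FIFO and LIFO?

FIFO COGS: 233 @ $8.75 + 98 @ $8.55 + 90 @ $8.35 + 31 @ $9.85 = $3,933.50
LIFO COGS: 132 @ $7.30 + 220 @ $9.85 + 90 @ $8.35 + 10 @ $8.55 = $3,967.60
Difference = |$3,933.50 − $3,967.60| = $34.10

$34.10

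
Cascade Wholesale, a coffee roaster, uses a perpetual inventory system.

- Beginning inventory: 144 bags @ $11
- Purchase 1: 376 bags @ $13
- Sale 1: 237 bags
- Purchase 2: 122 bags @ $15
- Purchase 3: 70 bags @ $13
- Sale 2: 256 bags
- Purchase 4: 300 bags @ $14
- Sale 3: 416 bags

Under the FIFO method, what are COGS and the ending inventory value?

Sale 1 (237) [FIFO — oldest first]: 144 @ $11 + 93 @ $13 = $2,793
Sale 2 (256) [FIFO — oldest first]: 256 @ $13 = $3,328
Sale 3 (416) [FIFO — oldest first]: 27 @ $13 + 122 @ $15 + 70 @ $13 + 197 @ $14 = $5,849
Total COGS = $2,793 + $3,328 + $5,849 = $11,970
Ending inventory: 103 @ $14 = $1,442
Check: goods available $13,412 = COGS $11,970 + ending $1,442

COGS = $11,970; ending inventory = $1,442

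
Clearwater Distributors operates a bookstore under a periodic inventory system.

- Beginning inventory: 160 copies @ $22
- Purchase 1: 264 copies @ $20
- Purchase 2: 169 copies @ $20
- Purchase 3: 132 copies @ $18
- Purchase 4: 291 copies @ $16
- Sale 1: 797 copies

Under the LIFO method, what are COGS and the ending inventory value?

Sale 1 (797) [LIFO — newest first]: 291 @ $16 + 132 @ $18 + 169 @ $20 + 205 @ $20 = $14,512
Ending inventory: 160 @ $22 + 59 @ $20 = $4,700
Check: goods available $19,212 = COGS $14,512 + ending $4,700

COGS = $14,512; ending inventory = $4,700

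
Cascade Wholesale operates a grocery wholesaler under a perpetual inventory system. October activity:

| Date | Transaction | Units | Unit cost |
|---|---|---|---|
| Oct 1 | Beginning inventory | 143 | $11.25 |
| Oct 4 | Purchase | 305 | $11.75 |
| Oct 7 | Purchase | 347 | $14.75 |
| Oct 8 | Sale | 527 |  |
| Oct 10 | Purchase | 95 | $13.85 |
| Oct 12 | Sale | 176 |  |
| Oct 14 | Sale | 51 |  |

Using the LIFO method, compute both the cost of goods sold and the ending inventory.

Oct 8, 527 sold [LIFO — newest first]: 347 @ $14.75 + 180 @ $11.75 = $7,233.25
Oct 12, 176 sold [LIFO — newest first]: 95 @ $13.85 + 81 @ $11.75 = $2,267.50
Oct 14, 51 sold [LIFO — newest first]: 44 @ $11.75 + 7 @ $11.25 = $595.75
Total COGS = $7,233.25 + $2,267.50 + $595.75 = $10,096.50
Ending inventory: 136 @ $11.25 = $1,530.00

COGS = $10,096.50; ending inventory = $1,530.00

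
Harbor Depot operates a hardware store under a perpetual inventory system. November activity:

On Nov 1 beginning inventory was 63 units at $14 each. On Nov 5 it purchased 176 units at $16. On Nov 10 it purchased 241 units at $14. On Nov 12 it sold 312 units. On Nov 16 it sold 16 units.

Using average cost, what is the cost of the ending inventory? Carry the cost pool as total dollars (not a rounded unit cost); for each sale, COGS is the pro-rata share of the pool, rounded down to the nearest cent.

After Nov 1: 63 on hand, pool $882.00 (≈ $14.0000 each)
After Nov 5: 239 on hand, pool $3,698.00 (≈ $15.4728 each)
After Nov 10: 480 on hand, pool $7,072.00 (≈ $14.7333 each)
Nov 12, sell 312: 312/480 × $7,072.00 → $4,596.80
Nov 16, sell 16: 16/168 × $2,475.20 → $235.73
Total COGS = $4,596.80 + $235.73 = $4,832.53
Ending inventory (cost pool remaining) = $2,239.47
Check: goods available $7,072.00 = COGS $4,832.53 + ending $2,239.47

Ending inventory = $2,239.47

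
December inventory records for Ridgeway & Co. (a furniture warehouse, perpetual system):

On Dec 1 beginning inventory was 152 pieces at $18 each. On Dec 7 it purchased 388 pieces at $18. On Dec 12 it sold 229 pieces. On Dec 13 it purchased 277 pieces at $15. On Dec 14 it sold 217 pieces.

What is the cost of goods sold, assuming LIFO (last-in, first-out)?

Dec 12, 229 sold [LIFO — newest first]: 229 @ $18 = $4,122
Dec 14, 217 sold [LIFO — newest first]: 217 @ $15 = $3,255
Total COGS = $4,122 + $3,255 = $7,377
Ending inventory: 152 @ $18 + 159 @ $18 + 60 @ $15 = $6,498
Check: goods available $13,875 = COGS $7,377 + ending $6,498

COGS = $7,377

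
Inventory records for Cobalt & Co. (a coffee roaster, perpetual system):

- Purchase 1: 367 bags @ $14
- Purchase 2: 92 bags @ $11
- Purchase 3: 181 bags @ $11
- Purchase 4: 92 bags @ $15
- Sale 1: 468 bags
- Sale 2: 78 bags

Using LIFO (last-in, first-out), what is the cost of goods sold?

COGS = $6,917

Sale 1 (468) [LIFO — newest first]: 92 @ $15 + 181 @ $11 + 92 @ $11 + 103 @ $14 = $5,825
Sale 2 (78) [LIFO — newest first]: 78 @ $14 = $1,092
Total COGS = $5,825 + $1,092 = $6,917
Ending inventory: 186 @ $14 = $2,604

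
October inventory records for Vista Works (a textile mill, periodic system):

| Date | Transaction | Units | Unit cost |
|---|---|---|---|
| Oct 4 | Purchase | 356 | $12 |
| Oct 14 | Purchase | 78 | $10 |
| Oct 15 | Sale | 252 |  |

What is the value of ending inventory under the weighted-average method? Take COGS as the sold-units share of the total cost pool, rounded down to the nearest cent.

Oct 15, sell 252: 252/434 × $5,052.00 → $2,933.41
Ending inventory (cost pool remaining) = $2,118.59
Check: goods available $5,052.00 = COGS $2,933.41 + ending $2,118.59

Ending inventory = $2,118.59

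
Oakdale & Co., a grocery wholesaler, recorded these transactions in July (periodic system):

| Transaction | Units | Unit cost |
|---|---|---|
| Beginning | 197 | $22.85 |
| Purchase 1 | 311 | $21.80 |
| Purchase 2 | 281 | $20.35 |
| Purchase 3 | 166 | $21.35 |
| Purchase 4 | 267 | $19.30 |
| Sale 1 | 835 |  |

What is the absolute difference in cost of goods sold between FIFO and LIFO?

$928.35

FIFO COGS: 197 @ $22.85 + 311 @ $21.80 + 281 @ $20.35 + 46 @ $21.35 = $17,981.70
LIFO COGS: 267 @ $19.30 + 166 @ $21.35 + 281 @ $20.35 + 121 @ $21.80 = $17,053.35
Difference = |$17,981.70 − $17,053.35| = $928.35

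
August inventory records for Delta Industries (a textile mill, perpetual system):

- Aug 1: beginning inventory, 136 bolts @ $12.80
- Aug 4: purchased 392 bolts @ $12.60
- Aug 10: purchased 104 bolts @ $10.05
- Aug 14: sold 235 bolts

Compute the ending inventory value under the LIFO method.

Ending inventory = $5,029.40

Aug 14, 235 sold [LIFO — newest first]: 104 @ $10.05 + 131 @ $12.60 = $2,695.80
Ending inventory: 136 @ $12.80 + 261 @ $12.60 = $5,029.40
Check: goods available $7,725.20 = COGS $2,695.80 + ending $5,029.40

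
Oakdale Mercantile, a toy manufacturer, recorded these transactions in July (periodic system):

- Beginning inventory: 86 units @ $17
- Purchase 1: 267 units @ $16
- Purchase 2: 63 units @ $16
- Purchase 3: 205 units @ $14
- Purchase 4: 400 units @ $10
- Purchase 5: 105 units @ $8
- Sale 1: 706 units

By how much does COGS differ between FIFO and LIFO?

FIFO COGS: 86 @ $17 + 267 @ $16 + 63 @ $16 + 205 @ $14 + 85 @ $10 = $10,462
LIFO COGS: 105 @ $8 + 400 @ $10 + 201 @ $14 = $7,654
Difference = |$10,462 − $7,654| = $2,808

$2,808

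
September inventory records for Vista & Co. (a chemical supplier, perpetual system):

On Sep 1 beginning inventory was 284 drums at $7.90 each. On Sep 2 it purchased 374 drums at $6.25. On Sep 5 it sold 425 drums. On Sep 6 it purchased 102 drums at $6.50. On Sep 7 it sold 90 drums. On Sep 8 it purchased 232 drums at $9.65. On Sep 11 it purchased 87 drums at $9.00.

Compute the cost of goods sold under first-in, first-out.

Sep 5, 425 sold [FIFO — oldest first]: 284 @ $7.90 + 141 @ $6.25 = $3,124.85
Sep 7, 90 sold [FIFO — oldest first]: 90 @ $6.25 = $562.50
Total COGS = $3,124.85 + $562.50 = $3,687.35
Ending inventory: 143 @ $6.25 + 102 @ $6.50 + 232 @ $9.65 + 87 @ $9.00 = $4,578.55

COGS = $3,687.35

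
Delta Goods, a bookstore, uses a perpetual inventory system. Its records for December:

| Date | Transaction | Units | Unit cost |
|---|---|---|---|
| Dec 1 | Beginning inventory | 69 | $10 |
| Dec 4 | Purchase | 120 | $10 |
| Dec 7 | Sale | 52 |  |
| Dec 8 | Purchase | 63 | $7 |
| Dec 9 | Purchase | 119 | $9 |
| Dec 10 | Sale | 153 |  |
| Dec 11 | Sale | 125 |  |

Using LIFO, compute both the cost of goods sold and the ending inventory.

COGS = $2,992; ending inventory = $410

Dec 7, 52 sold [LIFO — newest first]: 52 @ $10 = $520
Dec 10, 153 sold [LIFO — newest first]: 119 @ $9 + 34 @ $7 = $1,309
Dec 11, 125 sold [LIFO — newest first]: 29 @ $7 + 68 @ $10 + 28 @ $10 = $1,163
Total COGS = $520 + $1,309 + $1,163 = $2,992
Ending inventory: 41 @ $10 = $410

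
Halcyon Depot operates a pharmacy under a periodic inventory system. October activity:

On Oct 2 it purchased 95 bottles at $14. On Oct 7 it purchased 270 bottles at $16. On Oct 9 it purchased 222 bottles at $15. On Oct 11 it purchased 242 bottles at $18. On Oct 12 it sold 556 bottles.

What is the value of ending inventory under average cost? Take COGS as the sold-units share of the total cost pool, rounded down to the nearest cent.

Ending inventory = $4,391.72

Oct 12, sell 556: 556/829 × $13,336.00 → $8,944.28
Ending inventory (cost pool remaining) = $4,391.72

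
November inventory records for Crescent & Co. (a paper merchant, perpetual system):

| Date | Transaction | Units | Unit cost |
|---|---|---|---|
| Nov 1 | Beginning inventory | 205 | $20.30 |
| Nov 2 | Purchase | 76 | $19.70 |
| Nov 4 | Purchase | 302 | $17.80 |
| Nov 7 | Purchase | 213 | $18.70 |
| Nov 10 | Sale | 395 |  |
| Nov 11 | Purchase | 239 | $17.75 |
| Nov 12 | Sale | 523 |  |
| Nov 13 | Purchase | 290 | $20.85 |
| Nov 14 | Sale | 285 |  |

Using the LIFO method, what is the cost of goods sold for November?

Nov 10, 395 sold [LIFO — newest first]: 213 @ $18.70 + 182 @ $17.80 = $7,222.70
Nov 12, 523 sold [LIFO — newest first]: 239 @ $17.75 + 120 @ $17.80 + 76 @ $19.70 + 88 @ $20.30 = $9,661.85
Nov 14, 285 sold [LIFO — newest first]: 285 @ $20.85 = $5,942.25
Total COGS = $7,222.70 + $9,661.85 + $5,942.25 = $22,826.80
Ending inventory: 117 @ $20.30 + 5 @ $20.85 = $2,479.35

COGS = $22,826.80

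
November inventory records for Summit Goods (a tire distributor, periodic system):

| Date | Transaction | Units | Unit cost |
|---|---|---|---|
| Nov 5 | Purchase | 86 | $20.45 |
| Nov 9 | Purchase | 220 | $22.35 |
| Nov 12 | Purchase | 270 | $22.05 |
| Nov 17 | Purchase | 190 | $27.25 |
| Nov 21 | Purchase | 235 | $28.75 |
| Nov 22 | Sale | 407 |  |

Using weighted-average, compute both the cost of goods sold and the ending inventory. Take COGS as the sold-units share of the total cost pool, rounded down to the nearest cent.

Nov 22, sell 407: 407/1001 × $24,562.95 → $9,987.13
Ending inventory (cost pool remaining) = $14,575.82
Check: goods available $24,562.95 = COGS $9,987.13 + ending $14,575.82

COGS = $9,987.13; ending inventory = $14,575.82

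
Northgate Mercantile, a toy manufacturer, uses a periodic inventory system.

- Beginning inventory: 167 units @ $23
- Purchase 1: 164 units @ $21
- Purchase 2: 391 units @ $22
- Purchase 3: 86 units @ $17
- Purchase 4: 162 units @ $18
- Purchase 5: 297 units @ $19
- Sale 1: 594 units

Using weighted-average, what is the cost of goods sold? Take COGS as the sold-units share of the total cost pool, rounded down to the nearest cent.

COGS = $12,146.29

Sale 1, sell 594: 594/1267 × $25,908.00 → $12,146.29
Ending inventory (cost pool remaining) = $13,761.71
Check: goods available $25,908.00 = COGS $12,146.29 + ending $13,761.71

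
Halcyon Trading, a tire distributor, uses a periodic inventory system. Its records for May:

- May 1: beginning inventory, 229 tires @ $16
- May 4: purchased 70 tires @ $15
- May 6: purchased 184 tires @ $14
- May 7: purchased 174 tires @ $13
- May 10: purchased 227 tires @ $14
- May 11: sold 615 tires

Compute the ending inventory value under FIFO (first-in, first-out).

Ending inventory = $3,724

May 11, 615 sold [FIFO — oldest first]: 229 @ $16 + 70 @ $15 + 184 @ $14 + 132 @ $13 = $9,006
Ending inventory: 42 @ $13 + 227 @ $14 = $3,724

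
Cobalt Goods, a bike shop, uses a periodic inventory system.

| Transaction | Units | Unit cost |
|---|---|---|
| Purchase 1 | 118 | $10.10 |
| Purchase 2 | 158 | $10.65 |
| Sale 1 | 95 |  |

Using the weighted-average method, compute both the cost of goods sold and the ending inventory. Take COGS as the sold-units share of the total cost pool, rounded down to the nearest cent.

Sale 1, sell 95: 95/276 × $2,874.50 → $989.41
Ending inventory (cost pool remaining) = $1,885.09
Check: goods available $2,874.50 = COGS $989.41 + ending $1,885.09

COGS = $989.41; ending inventory = $1,885.09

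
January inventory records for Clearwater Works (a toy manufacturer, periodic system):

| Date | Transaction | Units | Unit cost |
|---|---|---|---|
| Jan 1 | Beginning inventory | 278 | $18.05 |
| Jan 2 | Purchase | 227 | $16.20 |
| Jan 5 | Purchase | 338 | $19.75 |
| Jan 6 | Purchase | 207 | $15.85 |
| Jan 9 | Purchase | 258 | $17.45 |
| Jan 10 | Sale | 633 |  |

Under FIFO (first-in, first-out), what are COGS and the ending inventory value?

COGS = $11,223.30; ending inventory = $11,930.55

Jan 10, 633 sold [FIFO — oldest first]: 278 @ $18.05 + 227 @ $16.20 + 128 @ $19.75 = $11,223.30
Ending inventory: 210 @ $19.75 + 207 @ $15.85 + 258 @ $17.45 = $11,930.55
Check: goods available $23,153.85 = COGS $11,223.30 + ending $11,930.55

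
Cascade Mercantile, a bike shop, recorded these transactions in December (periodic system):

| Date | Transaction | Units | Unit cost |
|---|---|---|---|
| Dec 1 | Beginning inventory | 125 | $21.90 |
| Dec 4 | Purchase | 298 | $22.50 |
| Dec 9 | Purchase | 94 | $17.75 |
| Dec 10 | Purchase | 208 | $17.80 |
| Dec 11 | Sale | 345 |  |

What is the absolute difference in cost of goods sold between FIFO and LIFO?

FIFO COGS: 125 @ $21.90 + 220 @ $22.50 = $7,687.50
LIFO COGS: 208 @ $17.80 + 94 @ $17.75 + 43 @ $22.50 = $6,338.40
Difference = |$7,687.50 − $6,338.40| = $1,349.10

$1,349.10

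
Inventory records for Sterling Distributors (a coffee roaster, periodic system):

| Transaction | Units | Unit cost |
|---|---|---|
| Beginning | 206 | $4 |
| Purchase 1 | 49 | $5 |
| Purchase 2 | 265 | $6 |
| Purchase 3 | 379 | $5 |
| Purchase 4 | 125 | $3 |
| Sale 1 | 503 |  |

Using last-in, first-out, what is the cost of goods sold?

COGS = $2,265

Sale 1 (503) [LIFO — newest first]: 125 @ $3 + 378 @ $5 = $2,265
Ending inventory: 206 @ $4 + 49 @ $5 + 265 @ $6 + 1 @ $5 = $2,664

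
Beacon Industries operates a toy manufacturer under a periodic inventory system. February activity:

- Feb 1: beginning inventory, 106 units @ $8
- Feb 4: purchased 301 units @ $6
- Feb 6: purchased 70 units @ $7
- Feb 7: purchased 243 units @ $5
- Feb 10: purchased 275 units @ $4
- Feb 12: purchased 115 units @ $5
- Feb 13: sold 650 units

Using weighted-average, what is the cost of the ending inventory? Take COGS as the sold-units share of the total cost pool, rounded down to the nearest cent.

Ending inventory = $2,500.58

Feb 13, sell 650: 650/1110 × $6,034.00 → $3,533.42
Ending inventory (cost pool remaining) = $2,500.58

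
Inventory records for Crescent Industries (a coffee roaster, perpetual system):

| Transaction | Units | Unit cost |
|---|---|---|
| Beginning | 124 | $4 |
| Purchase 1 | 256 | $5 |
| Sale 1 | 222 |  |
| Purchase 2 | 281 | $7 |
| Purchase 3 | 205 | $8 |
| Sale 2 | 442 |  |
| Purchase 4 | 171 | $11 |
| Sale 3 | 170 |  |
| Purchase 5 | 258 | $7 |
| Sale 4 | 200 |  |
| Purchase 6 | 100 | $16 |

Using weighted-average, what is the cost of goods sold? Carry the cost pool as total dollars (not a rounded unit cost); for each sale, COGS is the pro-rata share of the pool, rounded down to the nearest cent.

COGS = $7,047.94

After Beginning: 124 on hand, pool $496.00 (≈ $4.0000 each)
After Purchase 1: 380 on hand, pool $1,776.00 (≈ $4.6737 each)
Sale 1, sell 222: 222/380 × $1,776.00 → $1,037.55
After Purchase 2: 439 on hand, pool $2,705.45 (≈ $6.1628 each)
After Purchase 3: 644 on hand, pool $4,345.45 (≈ $6.7476 each)
Sale 2, sell 442: 442/644 × $4,345.45 → $2,982.43
After Purchase 4: 373 on hand, pool $3,244.02 (≈ $8.6971 each)
Sale 3, sell 170: 170/373 × $3,244.02 → $1,478.50
After Purchase 5: 461 on hand, pool $3,571.52 (≈ $7.7473 each)
Sale 4, sell 200: 200/461 × $3,571.52 → $1,549.46
After Purchase 6: 361 on hand, pool $3,622.06 (≈ $10.0334 each)
Total COGS = $1,037.55 + $2,982.43 + $1,478.50 + $1,549.46 = $7,047.94
Ending inventory (cost pool remaining) = $3,622.06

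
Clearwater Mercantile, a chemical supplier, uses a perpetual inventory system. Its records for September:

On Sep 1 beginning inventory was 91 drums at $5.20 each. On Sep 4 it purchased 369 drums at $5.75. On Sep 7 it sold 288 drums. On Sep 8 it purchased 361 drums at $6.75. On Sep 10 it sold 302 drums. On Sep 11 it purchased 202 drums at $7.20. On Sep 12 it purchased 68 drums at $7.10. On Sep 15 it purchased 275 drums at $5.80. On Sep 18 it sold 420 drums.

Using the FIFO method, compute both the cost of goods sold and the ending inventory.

COGS = $6,392.50; ending inventory = $2,171.40

Sep 7, 288 sold [FIFO — oldest first]: 91 @ $5.20 + 197 @ $5.75 = $1,605.95
Sep 10, 302 sold [FIFO — oldest first]: 172 @ $5.75 + 130 @ $6.75 = $1,866.50
Sep 18, 420 sold [FIFO — oldest first]: 231 @ $6.75 + 189 @ $7.20 = $2,920.05
Total COGS = $1,605.95 + $1,866.50 + $2,920.05 = $6,392.50
Ending inventory: 13 @ $7.20 + 68 @ $7.10 + 275 @ $5.80 = $2,171.40
Check: goods available $8,563.90 = COGS $6,392.50 + ending $2,171.40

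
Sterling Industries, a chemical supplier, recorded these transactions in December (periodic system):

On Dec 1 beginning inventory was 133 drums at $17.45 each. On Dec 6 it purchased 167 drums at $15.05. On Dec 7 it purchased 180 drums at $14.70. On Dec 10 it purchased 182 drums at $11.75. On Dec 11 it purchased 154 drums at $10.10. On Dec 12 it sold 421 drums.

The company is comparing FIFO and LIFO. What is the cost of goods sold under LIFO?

COGS = $4,943.40

FIFO COGS: 133 @ $17.45 + 167 @ $15.05 + 121 @ $14.70 = $6,612.90
LIFO COGS: 154 @ $10.10 + 182 @ $11.75 + 85 @ $14.70 = $4,943.40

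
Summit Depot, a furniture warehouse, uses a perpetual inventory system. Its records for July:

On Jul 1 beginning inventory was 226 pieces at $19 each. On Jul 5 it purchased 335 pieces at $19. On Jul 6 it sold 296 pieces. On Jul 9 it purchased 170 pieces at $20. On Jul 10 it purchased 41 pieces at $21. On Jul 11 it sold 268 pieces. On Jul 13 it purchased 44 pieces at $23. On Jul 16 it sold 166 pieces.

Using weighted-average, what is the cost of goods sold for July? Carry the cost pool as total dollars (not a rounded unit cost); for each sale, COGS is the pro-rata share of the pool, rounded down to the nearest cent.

COGS = $14,200.35

After Jul 1: 226 on hand, pool $4,294.00 (≈ $19.0000 each)
After Jul 5: 561 on hand, pool $10,659.00 (≈ $19.0000 each)
Jul 6, sell 296: 296/561 × $10,659.00 → $5,624.00
After Jul 9: 435 on hand, pool $8,435.00 (≈ $19.3908 each)
After Jul 10: 476 on hand, pool $9,296.00 (≈ $19.5294 each)
Jul 11, sell 268: 268/476 × $9,296.00 → $5,233.88
After Jul 13: 252 on hand, pool $5,074.12 (≈ $20.1354 each)
Jul 16, sell 166: 166/252 × $5,074.12 → $3,342.47
Total COGS = $5,624.00 + $5,233.88 + $3,342.47 = $14,200.35
Ending inventory (cost pool remaining) = $1,731.65
Check: goods available $15,932.00 = COGS $14,200.35 + ending $1,731.65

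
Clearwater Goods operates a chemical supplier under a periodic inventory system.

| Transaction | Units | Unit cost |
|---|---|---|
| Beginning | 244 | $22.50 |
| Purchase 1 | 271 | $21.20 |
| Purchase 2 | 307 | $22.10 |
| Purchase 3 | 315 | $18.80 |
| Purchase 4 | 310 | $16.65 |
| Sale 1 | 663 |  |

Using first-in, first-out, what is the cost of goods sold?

COGS = $14,506.00

Sale 1 (663) [FIFO — oldest first]: 244 @ $22.50 + 271 @ $21.20 + 148 @ $22.10 = $14,506.00
Ending inventory: 159 @ $22.10 + 315 @ $18.80 + 310 @ $16.65 = $14,597.40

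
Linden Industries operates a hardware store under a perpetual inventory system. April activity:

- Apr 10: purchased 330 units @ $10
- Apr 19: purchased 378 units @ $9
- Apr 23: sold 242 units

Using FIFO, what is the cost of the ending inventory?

Apr 23, 242 sold [FIFO — oldest first]: 242 @ $10 = $2,420
Ending inventory: 88 @ $10 + 378 @ $9 = $4,282
Check: goods available $6,702 = COGS $2,420 + ending $4,282

Ending inventory = $4,282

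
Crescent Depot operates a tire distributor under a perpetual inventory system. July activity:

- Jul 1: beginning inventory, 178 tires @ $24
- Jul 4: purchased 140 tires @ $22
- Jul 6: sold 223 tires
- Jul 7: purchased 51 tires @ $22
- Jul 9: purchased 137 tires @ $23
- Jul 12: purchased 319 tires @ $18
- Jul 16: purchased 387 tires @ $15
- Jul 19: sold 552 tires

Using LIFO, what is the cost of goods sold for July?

COGS = $13,847

Jul 6, 223 sold [LIFO — newest first]: 140 @ $22 + 83 @ $24 = $5,072
Jul 19, 552 sold [LIFO — newest first]: 387 @ $15 + 165 @ $18 = $8,775
Total COGS = $5,072 + $8,775 = $13,847
Ending inventory: 95 @ $24 + 51 @ $22 + 137 @ $23 + 154 @ $18 = $9,325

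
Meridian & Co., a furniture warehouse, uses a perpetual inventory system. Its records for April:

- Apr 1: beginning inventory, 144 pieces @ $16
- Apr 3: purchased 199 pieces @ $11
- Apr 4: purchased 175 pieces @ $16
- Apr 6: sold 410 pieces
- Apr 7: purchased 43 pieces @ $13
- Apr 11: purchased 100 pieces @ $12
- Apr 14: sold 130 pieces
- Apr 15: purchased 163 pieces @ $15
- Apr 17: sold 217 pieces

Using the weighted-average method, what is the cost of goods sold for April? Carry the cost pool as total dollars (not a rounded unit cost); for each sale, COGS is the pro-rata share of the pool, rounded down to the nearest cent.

COGS = $10,547.20

After Apr 1: 144 on hand, pool $2,304.00 (≈ $16.0000 each)
After Apr 3: 343 on hand, pool $4,493.00 (≈ $13.0991 each)
After Apr 4: 518 on hand, pool $7,293.00 (≈ $14.0792 each)
Apr 6, sell 410: 410/518 × $7,293.00 → $5,772.45
After Apr 7: 151 on hand, pool $2,079.55 (≈ $13.7719 each)
After Apr 11: 251 on hand, pool $3,279.55 (≈ $13.0659 each)
Apr 14, sell 130: 130/251 × $3,279.55 → $1,698.57
After Apr 15: 284 on hand, pool $4,025.98 (≈ $14.1760 each)
Apr 17, sell 217: 217/284 × $4,025.98 → $3,076.18
Total COGS = $5,772.45 + $1,698.57 + $3,076.18 = $10,547.20
Ending inventory (cost pool remaining) = $949.80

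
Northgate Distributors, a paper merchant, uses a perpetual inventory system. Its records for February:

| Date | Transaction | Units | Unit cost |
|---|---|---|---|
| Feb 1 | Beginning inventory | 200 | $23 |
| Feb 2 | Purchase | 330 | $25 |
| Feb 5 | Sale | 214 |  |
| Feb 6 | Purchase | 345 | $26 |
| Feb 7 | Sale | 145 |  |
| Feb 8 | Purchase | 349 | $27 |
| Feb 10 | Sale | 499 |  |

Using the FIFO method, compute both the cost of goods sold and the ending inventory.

COGS = $21,378; ending inventory = $9,865

Feb 5, 214 sold [FIFO — oldest first]: 200 @ $23 + 14 @ $25 = $4,950
Feb 7, 145 sold [FIFO — oldest first]: 145 @ $25 = $3,625
Feb 10, 499 sold [FIFO — oldest first]: 171 @ $25 + 328 @ $26 = $12,803
Total COGS = $4,950 + $3,625 + $12,803 = $21,378
Ending inventory: 17 @ $26 + 349 @ $27 = $9,865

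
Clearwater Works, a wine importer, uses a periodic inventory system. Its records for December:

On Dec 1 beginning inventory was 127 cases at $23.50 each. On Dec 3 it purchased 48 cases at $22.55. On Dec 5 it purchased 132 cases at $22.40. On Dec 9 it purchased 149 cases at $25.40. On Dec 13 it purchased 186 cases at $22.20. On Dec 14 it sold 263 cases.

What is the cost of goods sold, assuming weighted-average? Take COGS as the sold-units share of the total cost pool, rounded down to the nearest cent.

Dec 14, sell 263: 263/642 × $14,937.50 → $6,119.25
Ending inventory (cost pool remaining) = $8,818.25

COGS = $6,119.25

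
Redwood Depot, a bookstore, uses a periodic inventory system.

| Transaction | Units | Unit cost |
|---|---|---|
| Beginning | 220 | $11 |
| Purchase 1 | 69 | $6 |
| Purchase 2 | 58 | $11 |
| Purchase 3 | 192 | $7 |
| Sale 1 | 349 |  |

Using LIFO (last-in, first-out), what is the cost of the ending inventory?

Ending inventory = $2,090

Sale 1 (349) [LIFO — newest first]: 192 @ $7 + 58 @ $11 + 69 @ $6 + 30 @ $11 = $2,726
Ending inventory: 190 @ $11 = $2,090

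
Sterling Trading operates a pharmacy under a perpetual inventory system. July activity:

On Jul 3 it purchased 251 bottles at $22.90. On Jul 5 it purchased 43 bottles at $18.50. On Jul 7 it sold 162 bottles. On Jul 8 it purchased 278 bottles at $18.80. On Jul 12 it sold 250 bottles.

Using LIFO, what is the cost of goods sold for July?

Jul 7, 162 sold [LIFO — newest first]: 43 @ $18.50 + 119 @ $22.90 = $3,520.60
Jul 12, 250 sold [LIFO — newest first]: 250 @ $18.80 = $4,700.00
Total COGS = $3,520.60 + $4,700.00 = $8,220.60
Ending inventory: 132 @ $22.90 + 28 @ $18.80 = $3,549.20

COGS = $8,220.60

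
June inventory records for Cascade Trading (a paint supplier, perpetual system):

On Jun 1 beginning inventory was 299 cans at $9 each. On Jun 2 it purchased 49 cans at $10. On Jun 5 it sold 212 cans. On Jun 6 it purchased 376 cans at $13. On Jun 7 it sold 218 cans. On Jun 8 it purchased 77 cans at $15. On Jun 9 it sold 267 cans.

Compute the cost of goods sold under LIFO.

Jun 5, 212 sold [LIFO — newest first]: 49 @ $10 + 163 @ $9 = $1,957
Jun 7, 218 sold [LIFO — newest first]: 218 @ $13 = $2,834
Jun 9, 267 sold [LIFO — newest first]: 77 @ $15 + 158 @ $13 + 32 @ $9 = $3,497
Total COGS = $1,957 + $2,834 + $3,497 = $8,288
Ending inventory: 104 @ $9 = $936

COGS = $8,288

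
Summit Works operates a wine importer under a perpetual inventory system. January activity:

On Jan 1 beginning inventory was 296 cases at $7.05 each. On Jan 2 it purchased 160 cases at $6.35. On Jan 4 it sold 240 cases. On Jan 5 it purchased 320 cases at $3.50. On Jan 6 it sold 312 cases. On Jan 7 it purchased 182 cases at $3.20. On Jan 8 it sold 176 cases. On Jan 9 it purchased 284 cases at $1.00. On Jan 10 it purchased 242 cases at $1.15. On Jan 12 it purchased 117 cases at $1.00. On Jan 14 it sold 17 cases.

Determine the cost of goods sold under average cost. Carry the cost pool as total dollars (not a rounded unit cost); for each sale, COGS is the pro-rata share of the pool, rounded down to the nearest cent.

After Jan 1: 296 on hand, pool $2,086.80 (≈ $7.0500 each)
After Jan 2: 456 on hand, pool $3,102.80 (≈ $6.8044 each)
Jan 4, sell 240: 240/456 × $3,102.80 → $1,633.05
After Jan 5: 536 on hand, pool $2,589.75 (≈ $4.8316 each)
Jan 6, sell 312: 312/536 × $2,589.75 → $1,507.46
After Jan 7: 406 on hand, pool $1,664.69 (≈ $4.1002 each)
Jan 8, sell 176: 176/406 × $1,664.69 → $721.63
After Jan 9: 514 on hand, pool $1,227.06 (≈ $2.3873 each)
After Jan 10: 756 on hand, pool $1,505.36 (≈ $1.9912 each)
After Jan 12: 873 on hand, pool $1,622.36 (≈ $1.8584 each)
Jan 14, sell 17: 17/873 × $1,622.36 → $31.59
Total COGS = $1,633.05 + $1,507.46 + $721.63 + $31.59 = $3,893.73
Ending inventory (cost pool remaining) = $1,590.77

COGS = $3,893.73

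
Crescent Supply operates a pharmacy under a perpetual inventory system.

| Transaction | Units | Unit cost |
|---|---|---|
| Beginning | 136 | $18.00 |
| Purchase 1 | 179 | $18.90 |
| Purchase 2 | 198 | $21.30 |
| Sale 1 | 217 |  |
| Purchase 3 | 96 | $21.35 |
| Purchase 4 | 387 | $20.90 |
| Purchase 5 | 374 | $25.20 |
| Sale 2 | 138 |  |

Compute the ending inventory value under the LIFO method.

Sale 1 (217) [LIFO — newest first]: 198 @ $21.30 + 19 @ $18.90 = $4,576.50
Sale 2 (138) [LIFO — newest first]: 138 @ $25.20 = $3,477.60
Total COGS = $4,576.50 + $3,477.60 = $8,054.10
Ending inventory: 136 @ $18.00 + 160 @ $18.90 + 96 @ $21.35 + 387 @ $20.90 + 236 @ $25.20 = $21,557.10
Check: goods available $29,611.20 = COGS $8,054.10 + ending $21,557.10

Ending inventory = $21,557.10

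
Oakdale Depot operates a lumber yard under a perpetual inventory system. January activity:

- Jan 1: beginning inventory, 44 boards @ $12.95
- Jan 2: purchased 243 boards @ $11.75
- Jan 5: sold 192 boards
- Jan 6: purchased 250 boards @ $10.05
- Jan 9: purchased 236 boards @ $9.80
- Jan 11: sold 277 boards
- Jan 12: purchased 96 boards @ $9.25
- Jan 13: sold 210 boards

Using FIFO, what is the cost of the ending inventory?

Jan 5, 192 sold [FIFO — oldest first]: 44 @ $12.95 + 148 @ $11.75 = $2,308.80
Jan 11, 277 sold [FIFO — oldest first]: 95 @ $11.75 + 182 @ $10.05 = $2,945.35
Jan 13, 210 sold [FIFO — oldest first]: 68 @ $10.05 + 142 @ $9.80 = $2,075.00
Total COGS = $2,308.80 + $2,945.35 + $2,075.00 = $7,329.15
Ending inventory: 94 @ $9.80 + 96 @ $9.25 = $1,809.20

Ending inventory = $1,809.20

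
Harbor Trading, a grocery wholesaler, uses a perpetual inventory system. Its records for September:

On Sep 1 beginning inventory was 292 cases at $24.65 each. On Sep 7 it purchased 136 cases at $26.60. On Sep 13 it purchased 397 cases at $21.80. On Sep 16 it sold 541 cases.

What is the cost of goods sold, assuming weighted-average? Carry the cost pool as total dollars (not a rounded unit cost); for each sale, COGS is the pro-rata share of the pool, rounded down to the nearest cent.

COGS = $12,767.60

After Sep 1: 292 on hand, pool $7,197.80 (≈ $24.6500 each)
After Sep 7: 428 on hand, pool $10,815.40 (≈ $25.2696 each)
After Sep 13: 825 on hand, pool $19,470.00 (≈ $23.6000 each)
Sep 16, sell 541: 541/825 × $19,470.00 → $12,767.60
Ending inventory (cost pool remaining) = $6,702.40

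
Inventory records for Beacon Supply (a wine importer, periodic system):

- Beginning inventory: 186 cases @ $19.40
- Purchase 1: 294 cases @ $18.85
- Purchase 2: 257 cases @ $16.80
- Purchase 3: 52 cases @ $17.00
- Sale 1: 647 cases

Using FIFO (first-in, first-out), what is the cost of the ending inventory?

Sale 1 (647) [FIFO — oldest first]: 186 @ $19.40 + 294 @ $18.85 + 167 @ $16.80 = $11,955.90
Ending inventory: 90 @ $16.80 + 52 @ $17.00 = $2,396.00

Ending inventory = $2,396.00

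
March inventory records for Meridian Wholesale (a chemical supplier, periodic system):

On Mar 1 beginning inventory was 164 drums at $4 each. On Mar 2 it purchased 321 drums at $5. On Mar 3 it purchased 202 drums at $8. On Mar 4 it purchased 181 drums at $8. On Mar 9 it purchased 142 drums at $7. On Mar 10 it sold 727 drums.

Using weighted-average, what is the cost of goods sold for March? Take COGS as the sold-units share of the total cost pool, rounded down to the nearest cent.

Mar 10, sell 727: 727/1010 × $6,319.00 → $4,548.42
Ending inventory (cost pool remaining) = $1,770.58

COGS = $4,548.42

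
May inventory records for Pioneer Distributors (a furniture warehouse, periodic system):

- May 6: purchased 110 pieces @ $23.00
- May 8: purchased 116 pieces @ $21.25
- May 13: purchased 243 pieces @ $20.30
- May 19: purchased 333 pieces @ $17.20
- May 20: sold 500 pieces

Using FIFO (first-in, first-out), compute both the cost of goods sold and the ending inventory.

May 20, 500 sold [FIFO — oldest first]: 110 @ $23.00 + 116 @ $21.25 + 243 @ $20.30 + 31 @ $17.20 = $10,461.10
Ending inventory: 302 @ $17.20 = $5,194.40

COGS = $10,461.10; ending inventory = $5,194.40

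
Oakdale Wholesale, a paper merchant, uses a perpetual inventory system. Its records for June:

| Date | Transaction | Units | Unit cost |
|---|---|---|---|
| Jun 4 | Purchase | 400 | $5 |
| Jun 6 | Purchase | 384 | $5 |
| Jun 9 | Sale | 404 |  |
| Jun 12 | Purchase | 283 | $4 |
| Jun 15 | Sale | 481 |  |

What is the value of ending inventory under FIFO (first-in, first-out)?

Ending inventory = $728

Jun 9, 404 sold [FIFO — oldest first]: 400 @ $5 + 4 @ $5 = $2,020
Jun 15, 481 sold [FIFO — oldest first]: 380 @ $5 + 101 @ $4 = $2,304
Total COGS = $2,020 + $2,304 = $4,324
Ending inventory: 182 @ $4 = $728
Check: goods available $5,052 = COGS $4,324 + ending $728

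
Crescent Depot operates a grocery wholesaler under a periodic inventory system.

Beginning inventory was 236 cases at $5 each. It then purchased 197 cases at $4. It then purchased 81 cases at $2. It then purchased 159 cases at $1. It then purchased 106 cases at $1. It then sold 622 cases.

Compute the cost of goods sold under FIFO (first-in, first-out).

COGS = $2,238

Sale 1 (622) [FIFO — oldest first]: 236 @ $5 + 197 @ $4 + 81 @ $2 + 108 @ $1 = $2,238
Ending inventory: 51 @ $1 + 106 @ $1 = $157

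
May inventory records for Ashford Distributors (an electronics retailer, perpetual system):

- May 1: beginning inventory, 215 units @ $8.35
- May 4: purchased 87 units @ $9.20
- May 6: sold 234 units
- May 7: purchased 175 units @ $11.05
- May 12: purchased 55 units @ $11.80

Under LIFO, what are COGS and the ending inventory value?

May 6, 234 sold [LIFO — newest first]: 87 @ $9.20 + 147 @ $8.35 = $2,027.85
Ending inventory: 68 @ $8.35 + 175 @ $11.05 + 55 @ $11.80 = $3,150.55

COGS = $2,027.85; ending inventory = $3,150.55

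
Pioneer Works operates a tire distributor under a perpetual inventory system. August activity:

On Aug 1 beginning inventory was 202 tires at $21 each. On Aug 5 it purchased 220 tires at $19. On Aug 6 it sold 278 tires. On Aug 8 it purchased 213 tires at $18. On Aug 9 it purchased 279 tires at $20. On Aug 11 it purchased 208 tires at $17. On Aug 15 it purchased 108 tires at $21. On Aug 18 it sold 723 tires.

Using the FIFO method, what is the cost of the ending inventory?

Aug 6, 278 sold [FIFO — oldest first]: 202 @ $21 + 76 @ $19 = $5,686
Aug 18, 723 sold [FIFO — oldest first]: 144 @ $19 + 213 @ $18 + 279 @ $20 + 87 @ $17 = $13,629
Total COGS = $5,686 + $13,629 = $19,315
Ending inventory: 121 @ $17 + 108 @ $21 = $4,325

Ending inventory = $4,325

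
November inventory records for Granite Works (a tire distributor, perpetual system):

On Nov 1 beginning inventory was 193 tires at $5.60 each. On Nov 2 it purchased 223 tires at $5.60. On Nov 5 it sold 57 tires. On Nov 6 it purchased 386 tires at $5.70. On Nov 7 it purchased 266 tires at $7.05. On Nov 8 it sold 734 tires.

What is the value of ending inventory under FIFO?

Ending inventory = $1,938.00

Nov 5, 57 sold [FIFO — oldest first]: 57 @ $5.60 = $319.20
Nov 8, 734 sold [FIFO — oldest first]: 136 @ $5.60 + 223 @ $5.60 + 375 @ $5.70 = $4,147.90
Total COGS = $319.20 + $4,147.90 = $4,467.10
Ending inventory: 11 @ $5.70 + 266 @ $7.05 = $1,938.00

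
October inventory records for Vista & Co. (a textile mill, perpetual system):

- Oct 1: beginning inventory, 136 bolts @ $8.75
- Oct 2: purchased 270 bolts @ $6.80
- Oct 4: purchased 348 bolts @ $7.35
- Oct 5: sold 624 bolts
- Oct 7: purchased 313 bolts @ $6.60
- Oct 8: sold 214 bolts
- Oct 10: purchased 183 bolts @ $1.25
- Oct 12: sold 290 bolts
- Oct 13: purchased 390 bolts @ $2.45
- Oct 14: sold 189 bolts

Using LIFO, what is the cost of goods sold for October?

COGS = $7,273.90

Oct 5, 624 sold [LIFO — newest first]: 348 @ $7.35 + 270 @ $6.80 + 6 @ $8.75 = $4,446.30
Oct 8, 214 sold [LIFO — newest first]: 214 @ $6.60 = $1,412.40
Oct 12, 290 sold [LIFO — newest first]: 183 @ $1.25 + 99 @ $6.60 + 8 @ $8.75 = $952.15
Oct 14, 189 sold [LIFO — newest first]: 189 @ $2.45 = $463.05
Total COGS = $4,446.30 + $1,412.40 + $952.15 + $463.05 = $7,273.90
Ending inventory: 122 @ $8.75 + 201 @ $2.45 = $1,559.95
Check: goods available $8,833.85 = COGS $7,273.90 + ending $1,559.95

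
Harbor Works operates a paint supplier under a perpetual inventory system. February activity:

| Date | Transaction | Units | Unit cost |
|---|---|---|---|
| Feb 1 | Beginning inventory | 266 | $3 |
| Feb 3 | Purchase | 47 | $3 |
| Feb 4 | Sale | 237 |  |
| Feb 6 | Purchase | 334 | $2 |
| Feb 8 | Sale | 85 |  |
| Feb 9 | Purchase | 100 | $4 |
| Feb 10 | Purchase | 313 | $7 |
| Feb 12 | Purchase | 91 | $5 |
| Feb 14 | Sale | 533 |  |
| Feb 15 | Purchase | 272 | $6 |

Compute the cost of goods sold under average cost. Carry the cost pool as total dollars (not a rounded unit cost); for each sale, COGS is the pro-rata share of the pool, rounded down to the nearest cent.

COGS = $3,311.80

After Feb 1: 266 on hand, pool $798.00 (≈ $3.0000 each)
After Feb 3: 313 on hand, pool $939.00 (≈ $3.0000 each)
Feb 4, sell 237: 237/313 × $939.00 → $711.00
After Feb 6: 410 on hand, pool $896.00 (≈ $2.1854 each)
Feb 8, sell 85: 85/410 × $896.00 → $185.75
After Feb 9: 425 on hand, pool $1,110.25 (≈ $2.6124 each)
After Feb 10: 738 on hand, pool $3,301.25 (≈ $4.4732 each)
After Feb 12: 829 on hand, pool $3,756.25 (≈ $4.5311 each)
Feb 14, sell 533: 533/829 × $3,756.25 → $2,415.05
After Feb 15: 568 on hand, pool $2,973.20 (≈ $5.2345 each)
Total COGS = $711.00 + $185.75 + $2,415.05 = $3,311.80
Ending inventory (cost pool remaining) = $2,973.20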